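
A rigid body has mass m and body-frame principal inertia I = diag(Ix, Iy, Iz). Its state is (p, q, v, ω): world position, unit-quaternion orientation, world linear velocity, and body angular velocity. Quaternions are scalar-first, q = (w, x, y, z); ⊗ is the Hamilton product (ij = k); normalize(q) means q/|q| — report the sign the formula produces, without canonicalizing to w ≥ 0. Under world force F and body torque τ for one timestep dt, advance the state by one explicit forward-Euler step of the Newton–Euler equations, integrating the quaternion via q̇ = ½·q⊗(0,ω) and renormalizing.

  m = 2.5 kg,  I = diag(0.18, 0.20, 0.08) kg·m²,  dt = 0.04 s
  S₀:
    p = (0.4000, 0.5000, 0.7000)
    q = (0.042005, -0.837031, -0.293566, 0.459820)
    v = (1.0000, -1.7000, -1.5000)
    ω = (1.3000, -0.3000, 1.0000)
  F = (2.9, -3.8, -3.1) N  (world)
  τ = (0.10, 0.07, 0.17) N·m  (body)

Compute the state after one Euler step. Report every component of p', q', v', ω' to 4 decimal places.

p' = (0.4400, 0.4320, 0.6400)
q' = (0.0528, -0.8386, -0.2650, 0.4731)
v' = (1.0464, -1.7608, -1.5496)
ω' = (1.3142, -0.3120, 1.0889)

a = (1.1600, -1.5200, -1.2400)
p' = p + v·dt = (0.4400, 0.4320, 0.6400)
v + (F/m)dt = (1.0464, -1.7608, -1.5496)
angular accel α = (0.3556, -0.3000, 2.2225)
new body rate ω' = (1.3142, -0.3120, 1.0889)
q⊗(0,ω) = (0.5402505, -0.1010135, 1.4221955, 0.6747501)
q' = normalize(q + ½dt·q⊗(0,ω)) = (0.0528, -0.8386, -0.2650, 0.4731)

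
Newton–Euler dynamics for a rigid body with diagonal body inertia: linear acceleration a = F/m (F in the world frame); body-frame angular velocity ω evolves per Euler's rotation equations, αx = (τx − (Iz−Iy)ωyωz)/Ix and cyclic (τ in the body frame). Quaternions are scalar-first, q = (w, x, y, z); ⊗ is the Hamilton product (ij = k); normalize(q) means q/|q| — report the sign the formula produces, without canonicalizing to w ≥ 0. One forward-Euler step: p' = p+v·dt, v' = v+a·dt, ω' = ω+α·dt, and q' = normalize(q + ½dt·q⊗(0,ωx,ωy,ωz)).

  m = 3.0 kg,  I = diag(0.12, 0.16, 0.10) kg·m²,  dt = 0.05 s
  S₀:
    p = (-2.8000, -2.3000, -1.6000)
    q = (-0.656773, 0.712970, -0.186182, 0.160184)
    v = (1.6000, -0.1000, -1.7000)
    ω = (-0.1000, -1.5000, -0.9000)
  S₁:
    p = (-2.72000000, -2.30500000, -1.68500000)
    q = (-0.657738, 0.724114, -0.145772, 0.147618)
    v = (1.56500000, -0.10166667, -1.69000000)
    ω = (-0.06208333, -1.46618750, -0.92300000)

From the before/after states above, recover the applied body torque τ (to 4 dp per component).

ω₁ − ω₀ = (0.03791667, 0.03381250, -0.02300000)
precession coupling = (-0.0810, 0.0018, 0.0060)
τ = I·(Δω/dt) + ω₀×(Iω₀) = (0.0100, 0.1100, -0.0400)

τ = (0.0100, 0.1100, -0.0400)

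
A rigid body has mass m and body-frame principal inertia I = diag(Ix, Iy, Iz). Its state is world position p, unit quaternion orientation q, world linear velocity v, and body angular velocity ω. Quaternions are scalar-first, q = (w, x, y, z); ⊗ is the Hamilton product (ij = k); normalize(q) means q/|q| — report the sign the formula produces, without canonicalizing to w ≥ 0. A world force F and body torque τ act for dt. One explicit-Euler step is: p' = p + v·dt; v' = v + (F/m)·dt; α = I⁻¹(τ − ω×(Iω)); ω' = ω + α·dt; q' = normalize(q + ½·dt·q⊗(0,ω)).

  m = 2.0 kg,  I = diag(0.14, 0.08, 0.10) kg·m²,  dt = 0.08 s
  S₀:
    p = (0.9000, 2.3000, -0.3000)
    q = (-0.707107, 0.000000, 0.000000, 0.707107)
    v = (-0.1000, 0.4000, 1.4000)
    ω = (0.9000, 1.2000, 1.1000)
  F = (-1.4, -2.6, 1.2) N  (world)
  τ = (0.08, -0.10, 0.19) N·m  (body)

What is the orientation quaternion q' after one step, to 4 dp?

Hamilton product q⊗(0,ω) = (-0.7778177, -1.4849247, -0.2121321, -0.7778177)
q' = normalize(q + ½dt·q⊗(0,ω)) = (-0.7362, -0.0592, -0.0085, 0.6741)

q' = (-0.7362, -0.0592, -0.0085, 0.6741)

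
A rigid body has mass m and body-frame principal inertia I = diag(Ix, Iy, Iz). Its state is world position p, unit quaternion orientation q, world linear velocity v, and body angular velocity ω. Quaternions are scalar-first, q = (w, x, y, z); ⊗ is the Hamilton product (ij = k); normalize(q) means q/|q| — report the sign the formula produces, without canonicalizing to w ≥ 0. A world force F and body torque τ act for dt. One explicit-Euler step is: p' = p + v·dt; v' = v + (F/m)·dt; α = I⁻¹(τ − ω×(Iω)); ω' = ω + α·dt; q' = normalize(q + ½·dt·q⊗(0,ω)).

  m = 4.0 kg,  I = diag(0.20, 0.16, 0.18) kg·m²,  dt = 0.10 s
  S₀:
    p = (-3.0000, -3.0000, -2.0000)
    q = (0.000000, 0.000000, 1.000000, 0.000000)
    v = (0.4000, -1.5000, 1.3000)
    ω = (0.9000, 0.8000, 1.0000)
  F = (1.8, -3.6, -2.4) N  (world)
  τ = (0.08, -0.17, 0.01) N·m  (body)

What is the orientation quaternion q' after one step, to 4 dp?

2q̇ = q⊗(0,ω) = (-0.8000000, 1.0000000, 0.0000000, -0.9000000)
updated quaternion q' = (-0.0399, 0.0498, 0.9970, -0.0449)

q' = (-0.0399, 0.0498, 0.9970, -0.0449)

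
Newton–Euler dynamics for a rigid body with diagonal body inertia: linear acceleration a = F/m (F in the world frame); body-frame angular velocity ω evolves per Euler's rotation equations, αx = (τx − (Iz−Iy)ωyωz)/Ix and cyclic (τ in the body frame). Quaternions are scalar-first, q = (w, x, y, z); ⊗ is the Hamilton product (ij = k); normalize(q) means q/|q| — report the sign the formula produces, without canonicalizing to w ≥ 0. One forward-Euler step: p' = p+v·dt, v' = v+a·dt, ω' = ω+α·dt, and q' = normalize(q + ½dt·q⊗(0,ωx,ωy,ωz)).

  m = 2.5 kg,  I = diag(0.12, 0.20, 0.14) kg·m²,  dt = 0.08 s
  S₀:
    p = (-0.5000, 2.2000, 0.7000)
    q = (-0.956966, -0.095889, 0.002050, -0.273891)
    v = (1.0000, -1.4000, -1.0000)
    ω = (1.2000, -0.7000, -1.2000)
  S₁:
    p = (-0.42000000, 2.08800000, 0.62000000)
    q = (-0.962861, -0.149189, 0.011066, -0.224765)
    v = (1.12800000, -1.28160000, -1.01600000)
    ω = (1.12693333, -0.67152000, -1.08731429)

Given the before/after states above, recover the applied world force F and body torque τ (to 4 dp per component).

rate change Δω = (-0.07306667, 0.02848000, 0.11268571)
gyro term ω₀×Iω₀ = (-0.0504, 0.0288, -0.0672)
applied torque τ = (-0.1600, 0.1000, 0.1300)
Δv = v₁−v₀ = (0.12800000, 0.11840000, -0.01600000)
applied force F = (4.0000, 3.7000, -0.5000)

F = (4.0000, 3.7000, -0.5000)
τ = (-0.1600, 0.1000, 0.1300)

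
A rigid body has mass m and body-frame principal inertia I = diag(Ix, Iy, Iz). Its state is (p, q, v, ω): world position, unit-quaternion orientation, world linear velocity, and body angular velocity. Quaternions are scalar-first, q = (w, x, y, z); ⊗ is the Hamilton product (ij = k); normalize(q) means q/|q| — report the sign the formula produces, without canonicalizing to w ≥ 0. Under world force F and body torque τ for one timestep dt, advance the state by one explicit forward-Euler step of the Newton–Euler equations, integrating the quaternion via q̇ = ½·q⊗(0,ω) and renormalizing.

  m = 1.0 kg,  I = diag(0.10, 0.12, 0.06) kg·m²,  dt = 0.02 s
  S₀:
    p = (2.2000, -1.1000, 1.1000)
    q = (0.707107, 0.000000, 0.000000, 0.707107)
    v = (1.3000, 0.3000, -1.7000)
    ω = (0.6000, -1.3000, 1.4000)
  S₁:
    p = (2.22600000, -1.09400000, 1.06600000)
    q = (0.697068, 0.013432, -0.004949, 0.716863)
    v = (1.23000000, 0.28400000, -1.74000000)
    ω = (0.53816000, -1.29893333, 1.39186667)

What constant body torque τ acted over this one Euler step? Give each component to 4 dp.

τ = (-0.2000, 0.0400, -0.0400)

ω₁ − ω₀ = (-0.06184000, 0.00106667, -0.00813333)
applied torque τ = (-0.2000, 0.0400, -0.0400)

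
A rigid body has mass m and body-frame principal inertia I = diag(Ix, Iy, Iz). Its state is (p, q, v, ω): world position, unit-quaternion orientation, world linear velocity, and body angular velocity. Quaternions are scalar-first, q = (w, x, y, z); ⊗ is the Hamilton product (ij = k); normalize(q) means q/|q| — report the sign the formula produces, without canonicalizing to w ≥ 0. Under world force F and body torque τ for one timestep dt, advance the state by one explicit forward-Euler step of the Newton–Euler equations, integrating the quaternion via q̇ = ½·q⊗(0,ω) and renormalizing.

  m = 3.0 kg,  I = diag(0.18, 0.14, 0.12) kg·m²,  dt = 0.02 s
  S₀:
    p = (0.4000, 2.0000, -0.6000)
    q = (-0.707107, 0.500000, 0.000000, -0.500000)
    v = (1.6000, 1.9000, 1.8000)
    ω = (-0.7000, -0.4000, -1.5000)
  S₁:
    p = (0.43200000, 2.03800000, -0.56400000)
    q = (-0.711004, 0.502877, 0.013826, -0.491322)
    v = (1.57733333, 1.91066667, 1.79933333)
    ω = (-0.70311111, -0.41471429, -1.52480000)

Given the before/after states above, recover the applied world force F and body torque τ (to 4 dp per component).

F = (-3.4000, 1.6000, -0.1000)
τ = (-0.0400, -0.0400, -0.1600)

Δω = ω₁−ω₀ = (-0.00311111, -0.01471429, -0.02480000)
precession coupling = (-0.0120, 0.0630, -0.0112)
applied torque τ = (-0.0400, -0.0400, -0.1600)
velocity change Δv = (-0.02266667, 0.01066667, -0.00066667)
applied force F = (-3.4000, 1.6000, -0.1000)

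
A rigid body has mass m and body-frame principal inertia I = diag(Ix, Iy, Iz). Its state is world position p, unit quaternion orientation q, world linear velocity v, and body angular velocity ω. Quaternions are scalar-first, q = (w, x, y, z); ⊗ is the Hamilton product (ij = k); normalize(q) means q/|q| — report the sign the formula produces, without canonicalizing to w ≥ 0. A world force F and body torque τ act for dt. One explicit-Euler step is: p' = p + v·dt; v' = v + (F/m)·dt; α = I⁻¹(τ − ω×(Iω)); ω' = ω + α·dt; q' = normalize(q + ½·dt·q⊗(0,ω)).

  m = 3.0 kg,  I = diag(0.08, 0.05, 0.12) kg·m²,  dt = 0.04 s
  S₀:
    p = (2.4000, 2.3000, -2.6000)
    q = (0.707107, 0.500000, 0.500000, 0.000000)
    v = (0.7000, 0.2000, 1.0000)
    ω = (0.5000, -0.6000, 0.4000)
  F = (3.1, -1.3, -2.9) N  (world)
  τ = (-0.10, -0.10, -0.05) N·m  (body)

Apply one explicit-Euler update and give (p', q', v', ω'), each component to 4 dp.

(τ − ω×Iω)/I = (-1.0400, -1.8400, -0.4917)
new body rate ω' = (0.4584, -0.6736, 0.3803)
Hamilton product q⊗(0,ω) = (0.0500000, 0.5535535, -0.6242642, -0.2671572)
updated quaternion q' = (0.7080, 0.5110, 0.4874, -0.0053)
p' = p + v·dt = (2.4280, 2.3080, -2.5600)
v' = v + a·dt = (0.7413, 0.1827, 0.9613)

p' = (2.4280, 2.3080, -2.5600)
q' = (0.7080, 0.5110, 0.4874, -0.0053)
v' = (0.7413, 0.1827, 0.9613)
ω' = (0.4584, -0.6736, 0.3803)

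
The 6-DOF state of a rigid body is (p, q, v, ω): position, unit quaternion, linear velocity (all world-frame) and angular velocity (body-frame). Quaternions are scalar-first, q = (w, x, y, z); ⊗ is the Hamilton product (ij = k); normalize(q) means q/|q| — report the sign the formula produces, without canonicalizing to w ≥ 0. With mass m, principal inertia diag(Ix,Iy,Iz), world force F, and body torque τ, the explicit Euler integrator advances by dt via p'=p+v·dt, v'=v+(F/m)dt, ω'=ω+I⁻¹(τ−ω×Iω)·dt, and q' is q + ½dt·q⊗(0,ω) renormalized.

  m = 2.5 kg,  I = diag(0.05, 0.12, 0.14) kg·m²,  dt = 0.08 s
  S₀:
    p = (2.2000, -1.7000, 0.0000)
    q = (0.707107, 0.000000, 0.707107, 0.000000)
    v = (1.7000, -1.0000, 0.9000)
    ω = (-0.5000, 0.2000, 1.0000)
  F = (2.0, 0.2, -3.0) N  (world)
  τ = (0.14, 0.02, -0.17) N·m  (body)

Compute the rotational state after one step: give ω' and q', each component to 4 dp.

angular accel α = (2.7200, -0.2083, -1.1643)
new body rate ω' = (-0.2824, 0.1833, 0.9069)
Hamilton product q⊗(0,ω) = (-0.1414214, 0.3535535, 0.1414214, 1.0606605)
q' = normalize(q + ½dt·q⊗(0,ω)) = (0.7007, 0.0141, 0.7120, 0.0424)

ω' = (-0.2824, 0.1833, 0.9069)
q' = (0.7007, 0.0141, 0.7120, 0.0424)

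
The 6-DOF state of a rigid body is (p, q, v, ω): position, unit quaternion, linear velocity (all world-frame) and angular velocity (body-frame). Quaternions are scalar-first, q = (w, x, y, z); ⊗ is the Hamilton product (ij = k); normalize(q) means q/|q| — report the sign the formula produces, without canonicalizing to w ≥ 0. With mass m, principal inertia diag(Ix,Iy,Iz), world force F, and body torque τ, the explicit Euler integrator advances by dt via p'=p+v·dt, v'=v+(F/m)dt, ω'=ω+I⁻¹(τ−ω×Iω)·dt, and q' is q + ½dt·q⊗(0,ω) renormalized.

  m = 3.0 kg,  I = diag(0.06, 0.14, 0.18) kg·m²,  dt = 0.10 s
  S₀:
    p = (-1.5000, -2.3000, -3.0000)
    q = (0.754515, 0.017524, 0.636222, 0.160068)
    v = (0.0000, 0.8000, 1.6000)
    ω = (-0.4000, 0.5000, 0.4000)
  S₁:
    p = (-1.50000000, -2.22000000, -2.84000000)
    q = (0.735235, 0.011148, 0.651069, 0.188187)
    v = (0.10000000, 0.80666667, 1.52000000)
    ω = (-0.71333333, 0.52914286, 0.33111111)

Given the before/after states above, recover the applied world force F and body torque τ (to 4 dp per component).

v₁ − v₀ = (0.10000000, 0.00666667, -0.08000000)
F = m·Δv/dt = (3.0000, 0.2000, -2.4000)
ω₁ − ω₀ = (-0.31333333, 0.02914286, -0.06888889)
τ = I·(Δω/dt) + ω₀×(Iω₀) = (-0.1800, 0.0600, -0.1400)

F = (3.0000, 0.2000, -2.4000)
τ = (-0.1800, 0.0600, -0.1400)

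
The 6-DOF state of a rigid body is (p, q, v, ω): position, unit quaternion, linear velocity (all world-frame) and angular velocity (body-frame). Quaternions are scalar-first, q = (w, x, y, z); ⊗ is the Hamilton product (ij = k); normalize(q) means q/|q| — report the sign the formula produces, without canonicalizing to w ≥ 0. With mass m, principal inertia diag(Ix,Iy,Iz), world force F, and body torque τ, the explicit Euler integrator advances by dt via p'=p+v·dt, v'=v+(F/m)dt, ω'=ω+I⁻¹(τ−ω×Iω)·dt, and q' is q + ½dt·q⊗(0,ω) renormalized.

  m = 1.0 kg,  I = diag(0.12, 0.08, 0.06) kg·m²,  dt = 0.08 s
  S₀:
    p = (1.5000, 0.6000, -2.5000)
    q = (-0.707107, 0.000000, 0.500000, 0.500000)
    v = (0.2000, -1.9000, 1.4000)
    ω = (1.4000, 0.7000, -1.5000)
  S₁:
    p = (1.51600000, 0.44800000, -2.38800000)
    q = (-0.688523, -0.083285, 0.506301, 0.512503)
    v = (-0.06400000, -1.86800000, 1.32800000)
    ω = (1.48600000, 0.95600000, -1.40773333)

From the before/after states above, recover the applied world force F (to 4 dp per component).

v₁ − v₀ = (-0.26400000, 0.03200000, -0.07200000)
m·(v₁−v₀)/dt = (-3.3000, 0.4000, -0.9000)

F = (-3.3000, 0.4000, -0.9000)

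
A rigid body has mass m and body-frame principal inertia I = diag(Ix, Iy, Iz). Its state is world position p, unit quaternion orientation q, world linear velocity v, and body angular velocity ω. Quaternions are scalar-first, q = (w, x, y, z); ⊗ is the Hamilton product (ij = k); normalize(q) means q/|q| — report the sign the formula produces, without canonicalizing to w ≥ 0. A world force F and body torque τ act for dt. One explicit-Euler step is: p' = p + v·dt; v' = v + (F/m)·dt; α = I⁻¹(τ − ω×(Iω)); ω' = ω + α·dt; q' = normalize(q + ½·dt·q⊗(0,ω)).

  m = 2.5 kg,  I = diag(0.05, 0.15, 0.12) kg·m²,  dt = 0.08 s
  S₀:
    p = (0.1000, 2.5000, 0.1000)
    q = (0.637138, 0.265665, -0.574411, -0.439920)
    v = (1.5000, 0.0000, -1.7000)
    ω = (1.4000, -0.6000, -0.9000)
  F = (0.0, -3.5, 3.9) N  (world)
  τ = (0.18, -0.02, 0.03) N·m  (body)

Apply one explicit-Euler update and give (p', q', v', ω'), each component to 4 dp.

p' = (0.2200, 2.5000, -0.0360)
q' = (0.5912, 0.3107, -0.6033, -0.4360)
v' = (1.5000, -0.1120, -1.5752)
ω' = (1.7139, -0.6577, -0.8240)

ω×(Iω) gyroscopic = (-0.0162, 0.0882, -0.0840)
(τ − ω×Iω)/I = (3.9240, -0.7213, 0.9500)
ω' = ω + α·dt = (1.7139, -0.6577, -0.8240)
q⊗(0,ω) = (-1.1125056, 1.1450111, -0.7590723, 0.0713522)
updated quaternion q' = (0.5912, 0.3107, -0.6033, -0.4360)
p' = p + v·dt = (0.2200, 2.5000, -0.0360)
v + (F/m)dt = (1.5000, -0.1120, -1.5752)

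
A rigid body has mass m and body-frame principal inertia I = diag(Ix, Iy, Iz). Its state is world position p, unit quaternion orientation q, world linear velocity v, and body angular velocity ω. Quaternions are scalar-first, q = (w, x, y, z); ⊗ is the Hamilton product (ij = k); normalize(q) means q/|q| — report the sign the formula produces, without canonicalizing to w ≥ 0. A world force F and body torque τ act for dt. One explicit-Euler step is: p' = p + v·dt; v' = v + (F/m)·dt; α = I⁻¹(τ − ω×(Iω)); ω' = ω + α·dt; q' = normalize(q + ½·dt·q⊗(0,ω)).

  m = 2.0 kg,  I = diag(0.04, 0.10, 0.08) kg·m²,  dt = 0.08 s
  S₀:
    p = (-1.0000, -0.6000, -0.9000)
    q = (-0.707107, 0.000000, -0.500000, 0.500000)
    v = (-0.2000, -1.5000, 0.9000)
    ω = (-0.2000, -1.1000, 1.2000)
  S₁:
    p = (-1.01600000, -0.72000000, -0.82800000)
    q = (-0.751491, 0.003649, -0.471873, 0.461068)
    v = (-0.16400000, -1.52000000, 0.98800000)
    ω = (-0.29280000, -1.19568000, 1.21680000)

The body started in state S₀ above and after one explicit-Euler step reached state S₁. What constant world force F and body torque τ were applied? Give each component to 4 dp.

velocity change Δv = (0.03600000, -0.02000000, 0.08800000)
applied force F = (0.9000, -0.5000, 2.2000)
rate change Δω = (-0.09280000, -0.09568000, 0.01680000)
precession coupling = (0.0264, 0.0096, 0.0132)
applied torque τ = (-0.0200, -0.1100, 0.0300)

F = (0.9000, -0.5000, 2.2000)
τ = (-0.0200, -0.1100, 0.0300)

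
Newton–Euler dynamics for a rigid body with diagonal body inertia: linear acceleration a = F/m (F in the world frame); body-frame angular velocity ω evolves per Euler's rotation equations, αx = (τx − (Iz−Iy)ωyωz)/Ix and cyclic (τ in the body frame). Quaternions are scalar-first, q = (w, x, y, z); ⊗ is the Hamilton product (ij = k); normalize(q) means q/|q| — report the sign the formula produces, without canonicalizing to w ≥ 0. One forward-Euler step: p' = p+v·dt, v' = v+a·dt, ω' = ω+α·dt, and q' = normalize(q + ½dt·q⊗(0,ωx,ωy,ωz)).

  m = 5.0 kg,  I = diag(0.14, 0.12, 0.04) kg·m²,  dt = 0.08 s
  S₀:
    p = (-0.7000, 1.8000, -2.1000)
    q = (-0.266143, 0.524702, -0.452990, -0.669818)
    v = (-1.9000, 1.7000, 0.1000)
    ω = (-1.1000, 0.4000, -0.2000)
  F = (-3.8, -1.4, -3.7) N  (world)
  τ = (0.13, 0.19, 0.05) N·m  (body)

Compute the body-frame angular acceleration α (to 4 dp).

α = (0.8829, 1.4000, 1.0300)

gyro term ω×Iω = (0.0064, 0.0220, 0.0088)
α = I⁻¹(τ − ω×Iω) = (0.8829, 1.4000, 1.0300)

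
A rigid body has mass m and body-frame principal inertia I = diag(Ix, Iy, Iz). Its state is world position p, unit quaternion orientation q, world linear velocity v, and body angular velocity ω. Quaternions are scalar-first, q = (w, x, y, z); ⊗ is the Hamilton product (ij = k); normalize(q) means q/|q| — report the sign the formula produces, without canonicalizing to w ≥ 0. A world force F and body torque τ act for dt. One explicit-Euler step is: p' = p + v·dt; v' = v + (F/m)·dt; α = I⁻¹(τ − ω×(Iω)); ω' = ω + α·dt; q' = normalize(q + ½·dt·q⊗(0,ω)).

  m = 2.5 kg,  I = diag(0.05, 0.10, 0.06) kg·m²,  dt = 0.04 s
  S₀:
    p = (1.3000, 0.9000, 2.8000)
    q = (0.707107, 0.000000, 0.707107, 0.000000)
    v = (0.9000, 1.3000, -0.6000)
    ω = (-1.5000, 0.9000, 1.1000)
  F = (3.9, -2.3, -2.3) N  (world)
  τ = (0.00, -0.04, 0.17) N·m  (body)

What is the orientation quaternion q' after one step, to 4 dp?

q' = (0.6938, -0.0057, 0.7192, 0.0367)

2q̇ = q⊗(0,ω) = (-0.6363963, -0.2828428, 0.6363963, 1.8384782)
q' = normalize(q + ½dt·q⊗(0,ω)) = (0.6938, -0.0057, 0.7192, 0.0367)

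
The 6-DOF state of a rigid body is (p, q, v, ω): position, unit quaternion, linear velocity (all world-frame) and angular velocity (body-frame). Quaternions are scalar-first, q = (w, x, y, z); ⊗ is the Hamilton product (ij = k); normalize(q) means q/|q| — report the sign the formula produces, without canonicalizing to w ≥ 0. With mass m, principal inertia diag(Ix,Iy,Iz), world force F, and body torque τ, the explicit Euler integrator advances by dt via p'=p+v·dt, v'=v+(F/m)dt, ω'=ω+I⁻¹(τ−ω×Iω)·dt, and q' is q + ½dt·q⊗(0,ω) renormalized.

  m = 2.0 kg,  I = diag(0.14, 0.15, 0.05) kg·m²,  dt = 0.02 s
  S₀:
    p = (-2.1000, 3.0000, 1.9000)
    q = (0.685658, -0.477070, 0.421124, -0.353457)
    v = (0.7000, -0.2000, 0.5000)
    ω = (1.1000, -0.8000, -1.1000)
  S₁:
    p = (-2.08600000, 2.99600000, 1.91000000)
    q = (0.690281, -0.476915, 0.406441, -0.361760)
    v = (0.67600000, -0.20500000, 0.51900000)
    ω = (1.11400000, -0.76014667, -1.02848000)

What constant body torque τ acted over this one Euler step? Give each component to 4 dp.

rate change Δω = (0.01400000, 0.03985333, 0.07152000)
gyro term ω₀×Iω₀ = (-0.0880, -0.1089, -0.0088)
applied torque τ = (0.0100, 0.1900, 0.1700)

τ = (0.0100, 0.1900, 0.1700)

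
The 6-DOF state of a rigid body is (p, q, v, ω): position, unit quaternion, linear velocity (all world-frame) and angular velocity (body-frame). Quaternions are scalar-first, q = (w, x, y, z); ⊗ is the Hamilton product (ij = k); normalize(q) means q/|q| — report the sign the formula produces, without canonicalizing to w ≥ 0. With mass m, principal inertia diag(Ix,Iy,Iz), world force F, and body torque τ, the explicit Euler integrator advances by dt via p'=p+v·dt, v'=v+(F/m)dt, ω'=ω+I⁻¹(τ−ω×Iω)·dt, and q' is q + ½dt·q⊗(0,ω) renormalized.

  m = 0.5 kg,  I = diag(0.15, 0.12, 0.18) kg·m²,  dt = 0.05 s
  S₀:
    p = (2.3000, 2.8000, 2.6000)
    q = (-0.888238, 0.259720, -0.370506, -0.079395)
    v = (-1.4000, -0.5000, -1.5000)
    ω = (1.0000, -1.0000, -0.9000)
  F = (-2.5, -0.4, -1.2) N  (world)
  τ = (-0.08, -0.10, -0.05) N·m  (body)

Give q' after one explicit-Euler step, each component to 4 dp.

q' = (-0.9050, 0.2437, -0.3441, -0.0566)

Hamilton product q⊗(0,ω) = (-0.7016815, -0.6341776, 1.0425910, 0.9102002)
updated quaternion q' = (-0.9050, 0.2437, -0.3441, -0.0566)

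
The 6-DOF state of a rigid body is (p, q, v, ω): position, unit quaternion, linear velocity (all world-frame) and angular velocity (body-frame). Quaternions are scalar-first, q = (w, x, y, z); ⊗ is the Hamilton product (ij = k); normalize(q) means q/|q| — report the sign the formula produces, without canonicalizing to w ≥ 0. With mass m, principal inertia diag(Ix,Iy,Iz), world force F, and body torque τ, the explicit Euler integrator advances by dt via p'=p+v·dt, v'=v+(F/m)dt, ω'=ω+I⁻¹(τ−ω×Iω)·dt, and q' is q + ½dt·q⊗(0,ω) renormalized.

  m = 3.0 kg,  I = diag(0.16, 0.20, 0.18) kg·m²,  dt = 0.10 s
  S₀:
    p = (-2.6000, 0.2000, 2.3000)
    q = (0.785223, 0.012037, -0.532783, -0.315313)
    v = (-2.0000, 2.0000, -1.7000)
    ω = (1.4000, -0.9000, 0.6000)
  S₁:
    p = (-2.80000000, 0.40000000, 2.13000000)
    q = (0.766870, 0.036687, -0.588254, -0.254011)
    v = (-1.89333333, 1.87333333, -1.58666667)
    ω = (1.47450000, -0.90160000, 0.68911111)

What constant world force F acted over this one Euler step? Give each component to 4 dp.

F = (3.2000, -3.8000, 3.4000)

v₁ − v₀ = (0.10666667, -0.12666667, 0.11333333)
F = m·Δv/dt = (3.2000, -3.8000, 3.4000)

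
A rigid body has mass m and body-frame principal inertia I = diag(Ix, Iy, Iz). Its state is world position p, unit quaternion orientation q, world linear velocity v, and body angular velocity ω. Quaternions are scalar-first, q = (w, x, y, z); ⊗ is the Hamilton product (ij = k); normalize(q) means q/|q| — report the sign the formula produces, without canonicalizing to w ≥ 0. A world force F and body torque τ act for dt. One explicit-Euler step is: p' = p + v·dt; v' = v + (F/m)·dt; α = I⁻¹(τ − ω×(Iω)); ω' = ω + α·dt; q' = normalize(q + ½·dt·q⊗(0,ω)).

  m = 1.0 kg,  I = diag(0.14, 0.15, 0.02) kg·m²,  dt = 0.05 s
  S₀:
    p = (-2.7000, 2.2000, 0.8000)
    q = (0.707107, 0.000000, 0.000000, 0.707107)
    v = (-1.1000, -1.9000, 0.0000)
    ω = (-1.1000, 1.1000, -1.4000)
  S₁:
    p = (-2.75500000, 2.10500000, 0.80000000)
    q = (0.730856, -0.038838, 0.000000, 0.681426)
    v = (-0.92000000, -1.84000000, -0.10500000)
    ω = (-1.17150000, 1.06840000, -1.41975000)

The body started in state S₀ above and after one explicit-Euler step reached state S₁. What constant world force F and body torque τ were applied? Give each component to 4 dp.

Δv = v₁−v₀ = (0.18000000, 0.06000000, -0.10500000)
F = m·Δv/dt = (3.6000, 1.2000, -2.1000)
Δω = ω₁−ω₀ = (-0.07150000, -0.03160000, -0.01975000)
precession coupling = (0.2002, 0.1848, -0.0121)
applied torque τ = (0.0000, 0.0900, -0.0200)

F = (3.6000, 1.2000, -2.1000)
τ = (0.0000, 0.0900, -0.0200)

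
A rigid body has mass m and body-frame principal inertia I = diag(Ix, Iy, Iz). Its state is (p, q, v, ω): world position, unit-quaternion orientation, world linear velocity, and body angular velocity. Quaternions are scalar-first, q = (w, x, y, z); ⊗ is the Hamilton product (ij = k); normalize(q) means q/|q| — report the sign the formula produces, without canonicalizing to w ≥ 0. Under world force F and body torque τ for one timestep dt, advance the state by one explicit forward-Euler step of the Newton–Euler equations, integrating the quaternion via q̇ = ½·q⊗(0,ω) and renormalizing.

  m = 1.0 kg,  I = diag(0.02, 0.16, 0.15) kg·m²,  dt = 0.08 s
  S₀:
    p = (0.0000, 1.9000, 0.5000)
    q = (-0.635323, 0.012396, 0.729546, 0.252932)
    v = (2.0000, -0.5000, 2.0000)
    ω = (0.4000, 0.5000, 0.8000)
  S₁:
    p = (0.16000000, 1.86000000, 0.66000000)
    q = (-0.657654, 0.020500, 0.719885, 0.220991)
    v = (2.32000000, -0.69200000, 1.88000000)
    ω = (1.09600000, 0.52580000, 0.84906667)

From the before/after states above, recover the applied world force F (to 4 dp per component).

F = (4.0000, -2.4000, -1.5000)

v₁ − v₀ = (0.32000000, -0.19200000, -0.12000000)
applied force F = (4.0000, -2.4000, -1.5000)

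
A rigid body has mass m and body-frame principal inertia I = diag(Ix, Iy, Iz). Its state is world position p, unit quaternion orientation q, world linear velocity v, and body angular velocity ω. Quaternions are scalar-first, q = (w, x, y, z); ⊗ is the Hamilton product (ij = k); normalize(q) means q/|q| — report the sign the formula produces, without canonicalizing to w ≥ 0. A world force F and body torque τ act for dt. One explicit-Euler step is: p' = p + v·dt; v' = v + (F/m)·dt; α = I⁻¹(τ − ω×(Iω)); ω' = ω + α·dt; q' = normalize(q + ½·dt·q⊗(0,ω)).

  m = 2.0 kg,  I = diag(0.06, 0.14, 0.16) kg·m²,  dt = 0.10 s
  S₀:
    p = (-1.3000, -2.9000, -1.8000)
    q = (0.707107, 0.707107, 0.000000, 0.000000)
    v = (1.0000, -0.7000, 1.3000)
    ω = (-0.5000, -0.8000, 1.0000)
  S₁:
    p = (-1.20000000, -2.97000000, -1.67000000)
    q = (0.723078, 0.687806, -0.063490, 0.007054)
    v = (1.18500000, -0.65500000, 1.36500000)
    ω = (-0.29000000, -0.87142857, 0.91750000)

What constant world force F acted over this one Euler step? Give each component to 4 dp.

v₁ − v₀ = (0.18500000, 0.04500000, 0.06500000)
applied force F = (3.7000, 0.9000, 1.3000)

F = (3.7000, 0.9000, 1.3000)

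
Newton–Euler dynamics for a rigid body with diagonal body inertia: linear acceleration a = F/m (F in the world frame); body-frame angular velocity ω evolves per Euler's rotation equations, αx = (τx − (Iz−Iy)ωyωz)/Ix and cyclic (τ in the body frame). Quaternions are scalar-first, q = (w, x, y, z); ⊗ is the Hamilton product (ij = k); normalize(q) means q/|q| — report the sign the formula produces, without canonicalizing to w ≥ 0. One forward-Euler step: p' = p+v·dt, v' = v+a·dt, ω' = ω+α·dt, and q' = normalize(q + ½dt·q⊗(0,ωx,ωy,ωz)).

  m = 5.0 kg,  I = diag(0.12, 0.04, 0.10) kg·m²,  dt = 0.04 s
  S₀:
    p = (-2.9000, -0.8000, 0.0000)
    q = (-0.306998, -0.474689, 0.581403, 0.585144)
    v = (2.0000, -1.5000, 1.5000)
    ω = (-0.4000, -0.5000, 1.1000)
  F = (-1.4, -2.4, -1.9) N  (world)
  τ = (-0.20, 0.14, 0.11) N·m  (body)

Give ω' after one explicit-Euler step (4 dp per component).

ω' = (-0.4557, -0.3512, 1.1504)

gyro term ω×Iω = (-0.0330, -0.0088, -0.0160)
α = I⁻¹(τ − ω×Iω) = (-1.3917, 3.7200, 1.2600)
new body rate ω' = (-0.4557, -0.3512, 1.1504)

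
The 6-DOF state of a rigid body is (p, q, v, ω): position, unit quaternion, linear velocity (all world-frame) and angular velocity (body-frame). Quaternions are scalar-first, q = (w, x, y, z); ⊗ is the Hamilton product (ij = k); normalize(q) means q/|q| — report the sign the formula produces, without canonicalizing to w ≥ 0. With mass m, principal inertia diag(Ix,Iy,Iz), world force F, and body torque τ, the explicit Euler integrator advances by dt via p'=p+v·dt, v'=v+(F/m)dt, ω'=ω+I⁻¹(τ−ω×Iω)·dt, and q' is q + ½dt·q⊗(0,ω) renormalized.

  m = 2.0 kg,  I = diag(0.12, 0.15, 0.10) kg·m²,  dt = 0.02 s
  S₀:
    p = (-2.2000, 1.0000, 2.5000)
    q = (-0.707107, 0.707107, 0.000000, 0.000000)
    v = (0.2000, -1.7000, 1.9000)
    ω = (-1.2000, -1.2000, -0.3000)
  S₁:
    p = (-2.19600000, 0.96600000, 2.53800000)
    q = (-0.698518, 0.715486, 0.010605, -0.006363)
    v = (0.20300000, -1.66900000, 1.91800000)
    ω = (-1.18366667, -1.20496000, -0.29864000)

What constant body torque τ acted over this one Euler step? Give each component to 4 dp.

τ = (0.0800, -0.0300, 0.0500)

rate change Δω = (0.01633333, -0.00496000, 0.00136000)
gyro term ω₀×Iω₀ = (-0.0180, 0.0072, 0.0432)
applied torque τ = (0.0800, -0.0300, 0.0500)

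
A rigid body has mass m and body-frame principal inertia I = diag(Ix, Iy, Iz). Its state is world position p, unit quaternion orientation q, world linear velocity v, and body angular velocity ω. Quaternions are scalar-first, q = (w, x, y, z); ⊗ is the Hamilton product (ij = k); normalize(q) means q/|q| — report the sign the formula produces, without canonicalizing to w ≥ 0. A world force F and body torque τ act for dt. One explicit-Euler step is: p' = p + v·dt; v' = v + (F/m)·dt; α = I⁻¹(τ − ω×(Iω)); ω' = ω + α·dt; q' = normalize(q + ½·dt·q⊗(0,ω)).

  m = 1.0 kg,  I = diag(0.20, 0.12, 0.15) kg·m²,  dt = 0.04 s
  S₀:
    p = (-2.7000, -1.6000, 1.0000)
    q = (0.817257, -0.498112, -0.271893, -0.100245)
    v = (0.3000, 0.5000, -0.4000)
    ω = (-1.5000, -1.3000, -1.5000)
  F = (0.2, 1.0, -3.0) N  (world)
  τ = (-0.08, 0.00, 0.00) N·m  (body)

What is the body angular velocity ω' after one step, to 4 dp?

ω' = (-1.5277, -1.3375, -1.4584)

gyro term ω×Iω = (0.0585, 0.1125, -0.1560)
angular accel α = (-0.6925, -0.9375, 1.0400)
ω' = ω + α·dt = (-1.5277, -1.3375, -1.4584)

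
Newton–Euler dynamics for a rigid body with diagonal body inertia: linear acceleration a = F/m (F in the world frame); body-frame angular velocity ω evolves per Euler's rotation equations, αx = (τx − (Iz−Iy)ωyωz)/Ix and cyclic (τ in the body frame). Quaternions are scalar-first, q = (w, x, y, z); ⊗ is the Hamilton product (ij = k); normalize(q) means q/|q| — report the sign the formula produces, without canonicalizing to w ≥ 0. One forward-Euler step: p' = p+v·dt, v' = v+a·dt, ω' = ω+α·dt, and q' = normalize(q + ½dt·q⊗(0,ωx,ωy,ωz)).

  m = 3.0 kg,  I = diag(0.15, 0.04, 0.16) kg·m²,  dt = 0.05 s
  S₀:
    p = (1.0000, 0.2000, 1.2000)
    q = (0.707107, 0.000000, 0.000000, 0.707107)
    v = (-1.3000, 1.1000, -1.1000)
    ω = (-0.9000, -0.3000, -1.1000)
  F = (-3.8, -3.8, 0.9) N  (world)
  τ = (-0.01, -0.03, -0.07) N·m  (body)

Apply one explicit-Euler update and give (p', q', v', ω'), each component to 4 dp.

new position p' = (0.9350, 0.2550, 1.1450)
v' = v + a·dt = (-1.3633, 1.0367, -1.0850)
angular accel α = (-0.3307, -0.5025, -0.2519)
ω' = ω + α·dt = (-0.9165, -0.3251, -1.1126)
q⊗(0,ω) = (0.7778177, -0.4242642, -0.8485284, -0.7778177)
q + ½dt·q⊗(0,ω), renormalized = (0.7261, -0.0106, -0.0212, 0.6872)

p' = (0.9350, 0.2550, 1.1450)
q' = (0.7261, -0.0106, -0.0212, 0.6872)
v' = (-1.3633, 1.0367, -1.0850)
ω' = (-0.9165, -0.3251, -1.1126)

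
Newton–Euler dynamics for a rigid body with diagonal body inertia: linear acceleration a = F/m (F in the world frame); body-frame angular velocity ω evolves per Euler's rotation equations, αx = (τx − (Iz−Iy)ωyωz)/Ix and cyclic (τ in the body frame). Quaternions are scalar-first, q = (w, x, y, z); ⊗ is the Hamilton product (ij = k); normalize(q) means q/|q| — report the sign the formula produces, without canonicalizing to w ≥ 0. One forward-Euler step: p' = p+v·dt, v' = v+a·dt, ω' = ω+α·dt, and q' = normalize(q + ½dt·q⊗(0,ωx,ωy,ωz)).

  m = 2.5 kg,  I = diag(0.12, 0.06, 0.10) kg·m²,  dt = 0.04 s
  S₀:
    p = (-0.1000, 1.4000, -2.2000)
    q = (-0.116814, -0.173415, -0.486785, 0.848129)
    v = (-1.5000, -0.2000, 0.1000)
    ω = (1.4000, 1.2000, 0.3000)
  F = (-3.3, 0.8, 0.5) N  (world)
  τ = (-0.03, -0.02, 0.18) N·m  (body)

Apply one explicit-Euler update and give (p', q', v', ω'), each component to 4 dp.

(τ − ω×Iω)/I = (-0.3700, -0.4733, 2.8080)
ω' = ω + α·dt = (1.3852, 1.1811, 0.4123)
q⊗(0,ω) = (0.5724843, -1.3273299, 1.0992283, 0.4383568)
q' = normalize(q + ½dt·q⊗(0,ω)) = (-0.1053, -0.1998, -0.4645, 0.8563)
new position p' = (-0.1600, 1.3920, -2.1960)
v' = v + a·dt = (-1.5528, -0.1872, 0.1080)

p' = (-0.1600, 1.3920, -2.1960)
q' = (-0.1053, -0.1998, -0.4645, 0.8563)
v' = (-1.5528, -0.1872, 0.1080)
ω' = (1.3852, 1.1811, 0.4123)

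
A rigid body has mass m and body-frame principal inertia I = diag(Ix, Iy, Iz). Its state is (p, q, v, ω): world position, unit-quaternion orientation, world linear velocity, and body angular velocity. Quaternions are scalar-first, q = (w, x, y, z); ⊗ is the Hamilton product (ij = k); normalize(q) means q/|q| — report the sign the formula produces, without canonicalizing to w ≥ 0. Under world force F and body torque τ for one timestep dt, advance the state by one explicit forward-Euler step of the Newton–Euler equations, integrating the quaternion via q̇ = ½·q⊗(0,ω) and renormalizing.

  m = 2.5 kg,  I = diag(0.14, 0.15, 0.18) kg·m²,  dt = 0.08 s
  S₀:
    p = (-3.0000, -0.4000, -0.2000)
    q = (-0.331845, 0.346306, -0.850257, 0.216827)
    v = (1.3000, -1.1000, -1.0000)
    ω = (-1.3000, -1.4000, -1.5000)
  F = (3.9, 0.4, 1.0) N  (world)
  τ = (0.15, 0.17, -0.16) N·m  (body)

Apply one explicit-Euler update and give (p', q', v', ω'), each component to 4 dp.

p' = (-2.8960, -0.4880, -0.2800)
q' = (-0.3468, 0.4247, -0.8183, 0.1723)
v' = (1.4248, -1.0872, -0.9680)
ω' = (-1.2503, -1.2677, -1.5792)

gyro term ω×Iω = (0.0630, -0.0780, 0.0182)
(τ − ω×Iω)/I = (0.6214, 1.6533, -0.9900)
ω + α·dt = (-1.2503, -1.2677, -1.5792)
q⊗(0,ω) = (-0.4149215, 2.0103418, 0.7021669, -1.0923950)
q + ½dt·q⊗(0,ω), renormalized = (-0.3468, 0.4247, -0.8183, 0.1723)
new position p' = (-2.8960, -0.4880, -0.2800)
v + (F/m)dt = (1.4248, -1.0872, -0.9680)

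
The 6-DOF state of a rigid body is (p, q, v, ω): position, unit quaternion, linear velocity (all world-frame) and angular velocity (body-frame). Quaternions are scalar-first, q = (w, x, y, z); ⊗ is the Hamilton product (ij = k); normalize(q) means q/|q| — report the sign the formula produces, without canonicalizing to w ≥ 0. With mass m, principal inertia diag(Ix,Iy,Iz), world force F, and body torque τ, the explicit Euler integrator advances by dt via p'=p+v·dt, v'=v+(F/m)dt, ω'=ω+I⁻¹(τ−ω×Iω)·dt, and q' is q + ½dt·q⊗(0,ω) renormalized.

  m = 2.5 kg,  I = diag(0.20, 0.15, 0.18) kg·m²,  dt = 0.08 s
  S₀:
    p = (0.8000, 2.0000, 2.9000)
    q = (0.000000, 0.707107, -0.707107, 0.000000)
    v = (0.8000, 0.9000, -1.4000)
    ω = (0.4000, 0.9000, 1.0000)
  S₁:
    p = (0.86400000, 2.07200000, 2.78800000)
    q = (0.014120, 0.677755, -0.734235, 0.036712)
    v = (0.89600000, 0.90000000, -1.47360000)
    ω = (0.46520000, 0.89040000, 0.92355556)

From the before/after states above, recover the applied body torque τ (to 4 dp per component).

ω₁ − ω₀ = (0.06520000, -0.00960000, -0.07644444)
τ = I·(Δω/dt) + ω₀×(Iω₀) = (0.1900, -0.0100, -0.1900)

τ = (0.1900, -0.0100, -0.1900)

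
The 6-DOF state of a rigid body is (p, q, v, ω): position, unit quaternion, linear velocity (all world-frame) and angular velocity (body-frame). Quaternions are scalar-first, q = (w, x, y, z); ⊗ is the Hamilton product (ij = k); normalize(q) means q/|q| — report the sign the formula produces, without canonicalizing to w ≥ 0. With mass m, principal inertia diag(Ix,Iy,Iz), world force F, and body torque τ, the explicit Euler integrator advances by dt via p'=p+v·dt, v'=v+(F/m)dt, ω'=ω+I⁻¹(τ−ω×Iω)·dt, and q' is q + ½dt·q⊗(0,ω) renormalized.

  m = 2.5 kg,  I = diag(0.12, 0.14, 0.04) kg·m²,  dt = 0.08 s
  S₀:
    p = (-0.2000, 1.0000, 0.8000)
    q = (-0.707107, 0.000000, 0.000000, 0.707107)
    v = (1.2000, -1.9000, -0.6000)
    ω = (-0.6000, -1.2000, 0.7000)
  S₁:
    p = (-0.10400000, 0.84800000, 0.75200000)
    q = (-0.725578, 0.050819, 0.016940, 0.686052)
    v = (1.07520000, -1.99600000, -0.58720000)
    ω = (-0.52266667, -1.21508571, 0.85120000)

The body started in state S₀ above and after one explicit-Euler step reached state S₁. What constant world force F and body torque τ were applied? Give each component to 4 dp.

Δv = v₁−v₀ = (-0.12480000, -0.09600000, 0.01280000)
F = m·Δv/dt = (-3.9000, -3.0000, 0.4000)
rate change Δω = (0.07733333, -0.01508571, 0.15120000)
ω₀×(Iω₀) = (0.0840, -0.0336, 0.0144)
I·α + gyro = (0.2000, -0.0600, 0.0900)

F = (-3.9000, -3.0000, 0.4000)
τ = (0.2000, -0.0600, 0.0900)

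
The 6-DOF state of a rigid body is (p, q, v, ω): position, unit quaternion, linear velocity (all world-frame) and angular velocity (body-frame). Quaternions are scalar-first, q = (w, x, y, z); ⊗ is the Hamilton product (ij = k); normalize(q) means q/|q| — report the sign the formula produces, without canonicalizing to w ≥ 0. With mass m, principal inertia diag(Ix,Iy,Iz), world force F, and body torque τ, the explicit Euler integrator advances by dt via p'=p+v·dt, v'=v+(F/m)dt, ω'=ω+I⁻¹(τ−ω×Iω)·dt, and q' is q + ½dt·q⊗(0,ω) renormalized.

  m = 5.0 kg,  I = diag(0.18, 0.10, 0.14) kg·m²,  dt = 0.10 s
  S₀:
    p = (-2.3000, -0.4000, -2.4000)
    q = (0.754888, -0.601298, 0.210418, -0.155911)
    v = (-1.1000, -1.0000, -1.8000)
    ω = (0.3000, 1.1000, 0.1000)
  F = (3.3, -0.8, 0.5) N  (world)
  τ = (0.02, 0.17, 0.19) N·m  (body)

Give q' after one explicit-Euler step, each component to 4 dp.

Hamilton product q⊗(0,ω) = (-0.0354793, 0.4190103, 0.8437333, -0.6490644)
q + ½dt·q⊗(0,ω), renormalized = (0.7519, -0.5794, 0.2522, -0.1881)

q' = (0.7519, -0.5794, 0.2522, -0.1881)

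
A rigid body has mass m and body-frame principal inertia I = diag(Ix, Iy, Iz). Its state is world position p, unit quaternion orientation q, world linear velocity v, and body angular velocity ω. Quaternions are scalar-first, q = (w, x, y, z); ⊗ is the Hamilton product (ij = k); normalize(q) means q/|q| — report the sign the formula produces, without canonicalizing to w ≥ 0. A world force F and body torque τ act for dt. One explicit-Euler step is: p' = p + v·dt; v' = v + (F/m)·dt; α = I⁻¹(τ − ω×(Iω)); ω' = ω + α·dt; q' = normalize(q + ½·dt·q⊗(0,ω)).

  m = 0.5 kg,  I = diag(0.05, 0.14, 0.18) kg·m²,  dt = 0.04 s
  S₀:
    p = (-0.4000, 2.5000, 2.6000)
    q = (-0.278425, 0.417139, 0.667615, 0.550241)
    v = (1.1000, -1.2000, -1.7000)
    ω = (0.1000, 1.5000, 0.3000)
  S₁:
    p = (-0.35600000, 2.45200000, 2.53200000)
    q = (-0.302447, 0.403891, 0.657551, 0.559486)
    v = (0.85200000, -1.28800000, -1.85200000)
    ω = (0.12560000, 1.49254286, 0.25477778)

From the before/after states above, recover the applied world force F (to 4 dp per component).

Δv = v₁−v₀ = (-0.24800000, -0.08800000, -0.15200000)
applied force F = (-3.1000, -1.1000, -1.9000)

F = (-3.1000, -1.1000, -1.9000)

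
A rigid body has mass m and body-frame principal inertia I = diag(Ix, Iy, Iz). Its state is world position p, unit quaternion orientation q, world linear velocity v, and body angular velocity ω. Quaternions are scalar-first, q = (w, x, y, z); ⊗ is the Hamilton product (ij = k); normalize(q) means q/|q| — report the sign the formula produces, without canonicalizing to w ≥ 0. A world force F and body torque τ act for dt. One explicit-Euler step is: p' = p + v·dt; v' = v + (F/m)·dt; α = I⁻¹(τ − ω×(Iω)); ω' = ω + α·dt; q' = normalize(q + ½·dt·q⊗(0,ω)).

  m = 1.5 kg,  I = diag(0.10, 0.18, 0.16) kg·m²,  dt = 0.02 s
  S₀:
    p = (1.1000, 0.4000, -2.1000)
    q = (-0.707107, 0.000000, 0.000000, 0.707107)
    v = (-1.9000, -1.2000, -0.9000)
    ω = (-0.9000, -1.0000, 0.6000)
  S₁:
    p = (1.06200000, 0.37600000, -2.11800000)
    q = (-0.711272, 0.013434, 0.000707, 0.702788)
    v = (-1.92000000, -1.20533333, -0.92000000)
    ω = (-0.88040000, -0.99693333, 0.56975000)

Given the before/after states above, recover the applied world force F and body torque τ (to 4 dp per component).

ω₁ − ω₀ = (0.01960000, 0.00306667, -0.03025000)
gyro term ω₀×Iω₀ = (0.0120, 0.0324, 0.0720)
applied torque τ = (0.1100, 0.0600, -0.1700)
Δv = v₁−v₀ = (-0.02000000, -0.00533333, -0.02000000)
m·(v₁−v₀)/dt = (-1.5000, -0.4000, -1.5000)

F = (-1.5000, -0.4000, -1.5000)
τ = (0.1100, 0.0600, -0.1700)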